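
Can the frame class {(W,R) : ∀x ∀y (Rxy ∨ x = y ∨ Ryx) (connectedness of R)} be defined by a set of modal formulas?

Not modally definable

Any modally definable frame class is closed under disjoint unions.
Take 2 disjoint single-world reflexive frames: each is trivially connected, but their disjoint union has 2 worlds with no edge between distinct components, so it is not connected.
Hence connectedness of R is not modally definable.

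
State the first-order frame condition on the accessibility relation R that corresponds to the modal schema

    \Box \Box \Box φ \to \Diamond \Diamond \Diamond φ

This is a Sahlqvist (Geach-type) schema ◇^0□^3φ → □^0◇^3φ.
Minimal-valuation argument: fix x; take any y with xR^0y and any z with xR^0z. Set V(φ) to the set of worlds R-reachable from y in exactly 3 steps. Then □^3φ holds at y, so the antecedent holds at x; validity forces ◇^3φ at z, giving a w with zR^3w and yR^3w.
First-order correspondent: \forall x \exists w (x R^3 w \wedge x R^3 w).

\forall x \exists w (x R^3 w \wedge x R^3 w)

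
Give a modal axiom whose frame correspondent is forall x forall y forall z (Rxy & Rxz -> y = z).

This is partial functionality; the standard corresponding axiom is CD: ◇ψ → □ψ.
Suppose ◇ψ→□ψ is valid. Take Rxy, Rxz and set V(ψ)={y}. Then ◇ψ at x, so □ψ at x, so ψ at z, i.e. z=y.

◇ψ → □ψ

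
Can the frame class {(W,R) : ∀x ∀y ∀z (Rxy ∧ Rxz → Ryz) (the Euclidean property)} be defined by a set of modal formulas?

This is a Sahlqvist condition; the 5 axiom ◇r → □◇r defines it.

Yes — defined by ◇r → □◇r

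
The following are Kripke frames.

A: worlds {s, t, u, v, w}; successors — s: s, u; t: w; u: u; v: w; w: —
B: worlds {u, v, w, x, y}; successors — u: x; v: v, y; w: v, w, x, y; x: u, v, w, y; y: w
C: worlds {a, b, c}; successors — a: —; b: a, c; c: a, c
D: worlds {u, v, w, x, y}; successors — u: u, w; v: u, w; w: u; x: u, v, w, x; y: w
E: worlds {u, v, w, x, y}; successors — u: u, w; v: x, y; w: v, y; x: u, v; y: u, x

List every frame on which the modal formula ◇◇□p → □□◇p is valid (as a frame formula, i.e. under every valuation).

A, D

The schema corresponds to a generalized confluence (Geach) condition: ∀x ∀y ∀z ((xR²y ∧ xR²z) → ∃w (yRw ∧ zRw)).
A: ✓.
B: fails — uR²u, uR²v but no t with uRt and vRt.
C: fails — bR²a, bR²a but no w with aRw and aRw.
D: ✓.
E: fails — uR²u, uR²v but no t with uRt and vRt.
Valid on: A, D.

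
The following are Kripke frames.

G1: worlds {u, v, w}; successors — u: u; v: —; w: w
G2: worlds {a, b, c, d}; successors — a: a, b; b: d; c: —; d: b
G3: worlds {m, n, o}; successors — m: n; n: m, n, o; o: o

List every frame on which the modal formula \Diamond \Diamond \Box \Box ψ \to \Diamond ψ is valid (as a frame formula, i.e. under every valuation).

The schema corresponds to a generalized confluence (Geach) condition: \forall x \forall y (x R^2 y \to \exists w (y R^2 w \wedge xRw)).
G1: holds.
G2: fails — aR²d but no w with dR²w and aRw.
G3: fails — mR²o but no w with oR²w and mRw.
Valid on: G1.

G1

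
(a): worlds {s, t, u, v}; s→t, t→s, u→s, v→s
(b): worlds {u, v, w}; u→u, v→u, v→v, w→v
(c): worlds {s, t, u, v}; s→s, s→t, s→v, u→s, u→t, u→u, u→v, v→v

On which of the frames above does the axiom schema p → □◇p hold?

none

This is the axiom for symmetry; its first-order frame correspondent is ∀x ∀y (Rxy → Ryx).
(a): fails — Rus but not Rsu.
(b): fails — Rvu but not Ruv.
(c): fails — Ruv but not Rvu.
Valid on no frame.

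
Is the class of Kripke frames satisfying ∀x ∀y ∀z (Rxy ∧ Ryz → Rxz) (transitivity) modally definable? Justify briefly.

Definable; □q → □□q defines it

The condition is transitivity. A defining modal formula is □q → □□q.
Suppose □q→□□q is valid. Take Rxy, Ryz and set V(q)={w : Rxw}. Then □q at x, so □□q at x, so □q at y, so q at z, i.e. Rxz.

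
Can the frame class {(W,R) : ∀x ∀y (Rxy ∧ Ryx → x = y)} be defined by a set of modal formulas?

No — not modally definable

Any modally definable frame class is closed under surjective bounded morphisms.
The 6-cycle (worlds a,b,c,d,e,f with a→b→c→d→e→f→a) is antisymmetric. Sending even-indexed worlds to s and odd-indexed worlds to t is a surjective bounded morphism onto the two-world frame with s↔t, which is not antisymmetric.
Hence antisymmetry is not modally definable.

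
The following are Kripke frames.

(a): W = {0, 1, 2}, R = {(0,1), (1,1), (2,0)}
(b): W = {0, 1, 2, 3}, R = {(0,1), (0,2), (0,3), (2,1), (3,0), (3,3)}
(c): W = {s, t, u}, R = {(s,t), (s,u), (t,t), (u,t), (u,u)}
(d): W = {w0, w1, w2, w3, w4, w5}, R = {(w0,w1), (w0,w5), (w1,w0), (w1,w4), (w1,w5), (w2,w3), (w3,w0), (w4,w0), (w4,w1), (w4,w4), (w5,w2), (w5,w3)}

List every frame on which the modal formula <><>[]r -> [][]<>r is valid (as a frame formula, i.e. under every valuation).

(a), (c)

This is the axiom for a generalized confluence (Geach) condition; its first-order frame correspondent is forall x forall y forall z ((x R^2 y & x R^2 z) -> exists w (yRw & zRw)).
(a): holds.
(b): fails — 0R²0, 0R²1 but no w with 0Rw and 1Rw.
(c): holds.
(d): fails — w0R²w0, w0R²w2 but no w with w0Rw and w2Rw.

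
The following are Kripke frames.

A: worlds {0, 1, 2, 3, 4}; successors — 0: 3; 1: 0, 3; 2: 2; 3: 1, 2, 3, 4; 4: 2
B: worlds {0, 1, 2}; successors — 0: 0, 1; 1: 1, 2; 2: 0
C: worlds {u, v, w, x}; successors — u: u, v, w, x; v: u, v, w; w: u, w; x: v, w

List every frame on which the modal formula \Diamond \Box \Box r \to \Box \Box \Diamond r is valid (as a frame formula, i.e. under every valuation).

B, C

This is the axiom for a generalized confluence (Geach) condition; its first-order frame correspondent is \forall x \forall y \forall z ((xRy \wedge x R^2 z) \to \exists w (y R^2 w \wedge zRw)).
A: fails — 3R2, 3R²0 but no w with 2R²w and 0Rw.
B: condition met.
C: condition met.
Valid on: B, C.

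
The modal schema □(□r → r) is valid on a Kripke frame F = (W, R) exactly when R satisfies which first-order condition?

Suppose □(□r→r) is valid. Take Rxy and set V(r)={w : Ryw}. Then at y, □r holds; since □(□r→r) at x, □r→r at y, so r at y, i.e. Ryy.
Conversely, any frame satisfying ∀x ∀y (Rxy → Ryy) validates the schema.
So the correspondent is shift-reflexivity.

shift-reflexivity: ∀x ∀y (Rxy → Ryy)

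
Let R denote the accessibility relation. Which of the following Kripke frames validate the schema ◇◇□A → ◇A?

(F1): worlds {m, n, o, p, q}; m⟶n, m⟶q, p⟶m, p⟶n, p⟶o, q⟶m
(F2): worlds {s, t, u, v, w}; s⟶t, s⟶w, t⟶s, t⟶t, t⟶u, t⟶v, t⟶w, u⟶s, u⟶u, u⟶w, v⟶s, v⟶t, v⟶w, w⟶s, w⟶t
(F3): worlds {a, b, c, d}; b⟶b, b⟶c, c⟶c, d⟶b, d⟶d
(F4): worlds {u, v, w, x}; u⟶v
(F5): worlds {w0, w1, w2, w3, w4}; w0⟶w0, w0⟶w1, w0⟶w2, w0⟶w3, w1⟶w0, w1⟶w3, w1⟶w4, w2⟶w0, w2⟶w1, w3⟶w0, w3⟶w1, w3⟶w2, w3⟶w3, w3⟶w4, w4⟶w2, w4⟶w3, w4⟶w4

(F2), (F4)

The schema corresponds to a generalized confluence (Geach) condition: ∀x ∀y (xR²y → ∃w (yRw ∧ xRw)).
(F1): fails — pR²n but no w with nRw and pRw.
(F2): holds.
(F3): fails — dR²c but no w with cRw and dRw.
(F4): holds.
(F5): fails — w2R²w4 but no w with w4Rw and w2Rw.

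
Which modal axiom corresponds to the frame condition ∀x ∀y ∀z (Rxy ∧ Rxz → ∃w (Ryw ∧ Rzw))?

◇□p → □◇p

This is convergence; the standard corresponding axiom is .2: ◇□p → □◇p.
Suppose ◇□p→□◇p is valid. Take Rxy, Rxz and set V(p)={w : Ryw}. Then □p at y so ◇□p at x, so □◇p at x, so ◇p at z, giving w with Rzw and Ryw.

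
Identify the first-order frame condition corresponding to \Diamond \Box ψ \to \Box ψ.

The Euclidean property

Equivalently (dual form): ◇ψ → □◇ψ.
Suppose ◇ψ→□◇ψ is valid. Take Rxy, Rxz and set V(ψ)={y}. Then ◇ψ at x, so □◇ψ at x, so ◇ψ at z, so some w with Rzw has ψ; w=y, i.e. Rzy. By symmetry of the argument, Ryz.
Conversely, on a frame with the Euclidean property the schema holds at every world under every valuation.
So the correspondent is the Euclidean property.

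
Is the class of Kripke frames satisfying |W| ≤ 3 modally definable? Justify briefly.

No — not modally definable

If a class were modally definable it would be closed under disjoint unions (Goldblatt–Thomason).
Any modal formula valid on each of 4 disjoint one-world frames is valid on their disjoint union (validity is preserved under disjoint unions). Each one-world frame has |W|=1≤3, but the union has |W|=4.
So no modal formula (or set of formulas) defines exactly the |W|≤3 frames.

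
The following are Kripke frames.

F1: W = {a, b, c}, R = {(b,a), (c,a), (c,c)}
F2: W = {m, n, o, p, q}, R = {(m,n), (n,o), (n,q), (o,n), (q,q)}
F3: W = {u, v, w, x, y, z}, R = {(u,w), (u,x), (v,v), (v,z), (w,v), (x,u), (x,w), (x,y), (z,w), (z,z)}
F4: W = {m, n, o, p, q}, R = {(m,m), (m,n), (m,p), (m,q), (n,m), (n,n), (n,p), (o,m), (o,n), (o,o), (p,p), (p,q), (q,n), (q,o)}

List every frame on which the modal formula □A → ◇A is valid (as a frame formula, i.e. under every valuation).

The schema corresponds to seriality: ∀x ∃y Rxy.
F1: fails — world a has no successor.
F2: fails — world p has no successor.
F3: fails — world y has no successor.
F4: ✓.

F4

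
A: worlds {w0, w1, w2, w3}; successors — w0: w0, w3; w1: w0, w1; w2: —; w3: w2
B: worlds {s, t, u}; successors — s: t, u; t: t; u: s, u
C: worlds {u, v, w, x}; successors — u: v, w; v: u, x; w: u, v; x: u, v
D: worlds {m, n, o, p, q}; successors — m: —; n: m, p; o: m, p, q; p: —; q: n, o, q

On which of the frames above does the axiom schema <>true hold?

B, C

The schema corresponds to seriality: forall x exists y Rxy.
A: fails — world w2 has no successor.
B: ✓.
C: ✓.
D: fails — world m has no successor.
Valid on: B, C.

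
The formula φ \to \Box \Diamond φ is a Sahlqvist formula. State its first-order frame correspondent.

Suppose φ→□◇φ is valid. Take Rxy and set V(φ)={x}. Then φ at x, so □◇φ at x, so ◇φ at y, so some z with Ryz has φ; z=x, i.e. Ryx.
The converse is a direct semantic check.
So the correspondent is symmetry.

symmetry: \forall x \forall y (Rxy \to Ryx)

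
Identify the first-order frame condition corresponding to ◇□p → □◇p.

Suppose ◇□p→□◇p is valid. Take Rxy, Rxz and set V(p)={w : Ryw}. Then □p at y so ◇□p at x, so □◇p at x, so ◇p at z, giving w with Rzw and Ryw.
Conversely, any frame satisfying ∀x ∀y ∀z (Rxy ∧ Rxz → ∃w (Ryw ∧ Rzw)) validates the schema.
Frame condition: ∀x ∀y ∀z (Rxy ∧ Rxz → ∃w (Ryw ∧ Rzw)).

Convergence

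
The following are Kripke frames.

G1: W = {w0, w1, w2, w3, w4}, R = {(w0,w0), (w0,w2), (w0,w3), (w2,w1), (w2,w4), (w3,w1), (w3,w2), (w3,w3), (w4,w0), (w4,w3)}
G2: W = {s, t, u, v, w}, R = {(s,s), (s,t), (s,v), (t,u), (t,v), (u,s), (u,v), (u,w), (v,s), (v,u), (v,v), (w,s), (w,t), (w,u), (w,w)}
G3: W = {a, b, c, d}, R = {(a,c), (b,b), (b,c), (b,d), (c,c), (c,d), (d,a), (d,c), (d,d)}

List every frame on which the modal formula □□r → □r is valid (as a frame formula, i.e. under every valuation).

G2, G3

This is the axiom for density; its first-order frame correspondent is ∀x ∀y (Rxy → ∃z (Rxz ∧ Rzy)).
G1: fails — Rw2w4 but no z with Rw2z and Rzw4.
G2: satisfies the condition.
G3: satisfies the condition.
Valid on: G2, G3.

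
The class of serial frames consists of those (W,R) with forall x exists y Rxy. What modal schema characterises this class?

The condition is seriality. The D schema □q → ◇q defines it.
Suppose □q→◇q is valid. At any x set V(q)=W. Then □q at x, so ◇q at x, so x has a successor.

□q → ◇q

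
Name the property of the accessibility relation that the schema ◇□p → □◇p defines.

convergence

Suppose ◇□p→□◇p is valid. Take Rxy, Rxz and set V(p)={w : Ryw}. Then □p at y so ◇□p at x, so □◇p at x, so ◇p at z, giving w with Rzw and Ryw.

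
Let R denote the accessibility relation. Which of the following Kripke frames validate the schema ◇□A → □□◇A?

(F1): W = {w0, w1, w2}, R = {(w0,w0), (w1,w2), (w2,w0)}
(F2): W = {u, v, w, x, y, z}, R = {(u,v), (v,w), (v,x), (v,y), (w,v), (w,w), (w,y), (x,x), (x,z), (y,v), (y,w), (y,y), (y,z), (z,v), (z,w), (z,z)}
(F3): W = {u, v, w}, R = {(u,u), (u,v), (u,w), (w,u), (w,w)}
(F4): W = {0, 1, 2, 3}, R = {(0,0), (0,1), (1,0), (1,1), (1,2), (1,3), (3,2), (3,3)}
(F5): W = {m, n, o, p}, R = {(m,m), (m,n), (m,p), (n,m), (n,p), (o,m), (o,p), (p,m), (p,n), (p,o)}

Frame correspondent (Sahlqvist): ∀x ∀y ∀z ((xRy ∧ xR²z) → ∃w (yRw ∧ zRw)) — i.e. a generalized confluence (Geach) condition.
(F1): satisfies the condition.
(F2): fails — vRw, vR²x but no t with wRt and xRt.
(F3): fails — uRu, uR²v but no t with uRt and vRt.
(F4): fails — 0R0, 0R²2 but no w with 0Rw and 2Rw.
(F5): satisfies the condition.
Valid on: (F1), (F5).

(F1), (F5)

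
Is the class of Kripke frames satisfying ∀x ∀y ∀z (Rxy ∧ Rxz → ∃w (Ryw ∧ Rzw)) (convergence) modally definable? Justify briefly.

Definable; ◇□r → □◇r defines it

The condition is convergence. A defining modal formula is ◇□r → □◇r.
Suppose ◇□r→□◇r is valid. Take Rxy, Rxz and set V(r)={w : Ryw}. Then □r at y so ◇□r at x, so □◇r at x, so ◇r at z, giving w with Rzw and Ryw.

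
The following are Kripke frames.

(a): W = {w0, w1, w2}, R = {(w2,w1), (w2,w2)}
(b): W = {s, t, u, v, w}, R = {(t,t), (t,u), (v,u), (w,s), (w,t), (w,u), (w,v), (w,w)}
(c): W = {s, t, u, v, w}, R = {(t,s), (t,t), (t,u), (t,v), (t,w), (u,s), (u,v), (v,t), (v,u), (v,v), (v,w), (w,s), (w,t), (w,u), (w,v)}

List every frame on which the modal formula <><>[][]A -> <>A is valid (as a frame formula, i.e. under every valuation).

none

The schema corresponds to a generalized confluence (Geach) condition: forall x forall y (x R^2 y -> exists w (y R^2 w & xRw)).
(a): fails — w2R²w1 but no w with w1R²w and w2Rw.
(b): fails — tR²u but no w* with uR²w* and tRw*.
(c): fails — tR²s but no w* with sR²w* and tRw*.
Valid on no frame.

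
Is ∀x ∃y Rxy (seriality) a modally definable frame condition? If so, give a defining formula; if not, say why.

The condition is seriality. A defining modal formula is □q → ◇q.
Suppose □q→◇q is valid. At any x set V(q)=W. Then □q at x, so ◇q at x, so x has a successor.

Definable; □q → ◇q defines it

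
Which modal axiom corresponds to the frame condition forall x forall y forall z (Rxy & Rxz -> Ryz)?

This is the Euclidean property; the standard corresponding axiom is 5: ◇s → □◇s.
Suppose ◇s→□◇s is valid. Take Rxy, Rxz and set V(s)={y}. Then ◇s at x, so □◇s at x, so ◇s at z, so some w with Rzw has s; w=y, i.e. Rzy. By symmetry of the argument, Ryz.

◇s → □◇s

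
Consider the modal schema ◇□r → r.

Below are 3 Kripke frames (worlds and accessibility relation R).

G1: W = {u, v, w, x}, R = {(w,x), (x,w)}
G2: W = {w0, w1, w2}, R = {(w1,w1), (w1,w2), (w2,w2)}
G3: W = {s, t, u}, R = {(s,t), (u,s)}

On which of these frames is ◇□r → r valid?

Frame correspondent (Sahlqvist): ∀x ∀y (Rxy → Ryx) — i.e. symmetry.
G1: ✓.
G2: fails — Rw1w2 but not Rw2w1.
G3: fails — Rus but not Rsu.
Valid on: G1.

G1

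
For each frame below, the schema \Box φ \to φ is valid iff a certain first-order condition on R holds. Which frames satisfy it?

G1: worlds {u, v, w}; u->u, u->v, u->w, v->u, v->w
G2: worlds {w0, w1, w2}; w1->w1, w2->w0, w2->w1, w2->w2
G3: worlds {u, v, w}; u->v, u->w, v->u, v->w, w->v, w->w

none

The schema corresponds to reflexivity: \forall x Rxx.
G1: fails — world v does not see itself.
G2: fails — world w0 does not see itself.
G3: fails — world u does not see itself.
Valid on no frame.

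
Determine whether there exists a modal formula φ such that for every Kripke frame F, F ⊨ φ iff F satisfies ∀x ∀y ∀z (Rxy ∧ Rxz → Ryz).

Yes, by ◇r → □◇r

Yes: it is the Euclidean property, defined by the 5 schema ◇r → □◇r.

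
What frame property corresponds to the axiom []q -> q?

Reflexivity

This is the T axiom.
It corresponds to reflexivity: forall x Rxx.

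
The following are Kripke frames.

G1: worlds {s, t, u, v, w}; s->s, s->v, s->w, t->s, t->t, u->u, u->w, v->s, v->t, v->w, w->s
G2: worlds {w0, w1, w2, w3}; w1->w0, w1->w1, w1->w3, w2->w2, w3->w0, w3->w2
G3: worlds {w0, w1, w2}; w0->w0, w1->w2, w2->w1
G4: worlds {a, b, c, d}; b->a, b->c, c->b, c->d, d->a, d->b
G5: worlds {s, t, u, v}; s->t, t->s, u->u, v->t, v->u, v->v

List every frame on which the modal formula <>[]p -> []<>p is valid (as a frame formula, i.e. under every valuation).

G3

The schema corresponds to convergence: forall x forall y forall z (Rxy & Rxz -> exists w (Ryw & Rzw)).
G1: fails — Ruw and Ruu but w and u have no common successor.
G2: fails — Rw1w1 and Rw1w0 but w1 and w0 have no common successor.
G3: satisfies the condition.
G4: fails — Rbc and Rba but c and a have no common successor.
G5: fails — Rvv and Rvt but v and t have no common successor.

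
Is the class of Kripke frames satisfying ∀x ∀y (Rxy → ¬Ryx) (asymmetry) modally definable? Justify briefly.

No — not modally definable

Modal frame validity is preserved under surjective bounded morphisms.
The 5-cycle (worlds w0,w1,w2,w3,w4 with w0→w1→w2→w3→w4→w0) is asymmetric. Mapping every world to a single reflexive point • is a surjective bounded morphism, and the reflexive point is not asymmetric (R•• but asymmetry requires ¬R••).
So the class is not modally definable.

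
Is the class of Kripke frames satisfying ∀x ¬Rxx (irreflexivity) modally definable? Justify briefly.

Any modally definable frame class is closed under surjective bounded morphisms.
The 2-cycle (worlds w0,w1 with w0→w1→w0) is irreflexive, and the map sending every world to a single reflexive point • is a surjective bounded morphism (forth: every edge maps to (•,•); back: every world has a successor). So any modal formula valid on the 2-cycle is also valid on the reflexive point, which is not irreflexive.
So the class is not modally definable.

No — not modally definable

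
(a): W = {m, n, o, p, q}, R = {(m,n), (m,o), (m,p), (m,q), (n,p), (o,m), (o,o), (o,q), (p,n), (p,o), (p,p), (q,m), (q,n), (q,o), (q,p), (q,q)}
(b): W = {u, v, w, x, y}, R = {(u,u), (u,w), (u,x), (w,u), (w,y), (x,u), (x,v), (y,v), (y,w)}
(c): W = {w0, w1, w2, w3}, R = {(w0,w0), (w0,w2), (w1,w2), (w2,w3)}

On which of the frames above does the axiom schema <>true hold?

(a)

Frame correspondent (Sahlqvist): forall x exists y Rxy — i.e. seriality.
(a): condition met.
(b): fails — world v has no successor.
(c): fails — world w3 has no successor.
Valid on: (a).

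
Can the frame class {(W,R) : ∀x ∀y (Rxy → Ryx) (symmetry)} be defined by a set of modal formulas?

The condition is symmetry. A defining modal formula is r → □◇r.
Suppose r→□◇r is valid. Take Rxy and set V(r)={x}. Then r at x, so □◇r at x, so ◇r at y, so some z with Ryz has r; z=x, i.e. Ryx.

Yes, by r → □◇r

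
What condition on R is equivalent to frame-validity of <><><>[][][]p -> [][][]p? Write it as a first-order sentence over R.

This is a Sahlqvist (Geach-type) schema ◇^3□^3p → □^3◇^0p.
First-order correspondent: forall x forall y forall z ((x R^3 y & x R^3 z) -> exists w (y R^3 w & z = w)).

forall x forall y forall z ((x R^3 y & x R^3 z) -> exists w (y R^3 w & z = w))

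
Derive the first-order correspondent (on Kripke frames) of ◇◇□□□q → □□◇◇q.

∀x ∀y ∀z ((xR²y ∧ xR²z) → ∃w (yR³w ∧ zR²w))

This is a Sahlqvist (Geach-type) schema ◇^2□^3q → □^2◇^2q.
Minimal-valuation argument: fix x; take any y with xR^2y and any z with xR^2z. Set V(q) to the set of worlds R-reachable from y in exactly 3 steps. Then □^3q holds at y, so the antecedent holds at x; validity forces ◇^2q at z, giving a w with zR^2w and yR^3w.
First-order correspondent: ∀x ∀y ∀z ((xR²y ∧ xR²z) → ∃w (yR³w ∧ zR²w)).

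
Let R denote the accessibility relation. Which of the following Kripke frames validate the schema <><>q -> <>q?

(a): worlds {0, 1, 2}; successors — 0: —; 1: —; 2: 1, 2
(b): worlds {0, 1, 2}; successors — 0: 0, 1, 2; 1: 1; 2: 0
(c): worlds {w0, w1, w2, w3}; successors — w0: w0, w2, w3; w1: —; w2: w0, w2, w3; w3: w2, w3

This is the axiom for transitivity; its first-order frame correspondent is forall x forall y forall z (Rxy & Ryz -> Rxz).
(a): ✓.
(b): fails — R20 and R02 but not R22.
(c): fails — Rw3w2 and Rw2w0 but not Rw3w0.

(a)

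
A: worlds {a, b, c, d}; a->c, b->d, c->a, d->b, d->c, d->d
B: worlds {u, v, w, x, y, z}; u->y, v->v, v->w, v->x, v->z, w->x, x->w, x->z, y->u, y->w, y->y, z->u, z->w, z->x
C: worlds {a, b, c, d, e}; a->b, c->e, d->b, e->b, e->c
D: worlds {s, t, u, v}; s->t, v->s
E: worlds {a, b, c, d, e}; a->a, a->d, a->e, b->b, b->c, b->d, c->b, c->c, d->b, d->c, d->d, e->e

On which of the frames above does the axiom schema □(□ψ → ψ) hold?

E

Frame correspondent (Sahlqvist): ∀x ∀y (Rxy → Ryy) — i.e. shift-reflexivity.
A: fails — Rdc but not Rcc.
B: fails — Rxw but not Rww.
C: fails — Reb but not Rbb.
D: fails — Rvs but not Rss.
E: condition met.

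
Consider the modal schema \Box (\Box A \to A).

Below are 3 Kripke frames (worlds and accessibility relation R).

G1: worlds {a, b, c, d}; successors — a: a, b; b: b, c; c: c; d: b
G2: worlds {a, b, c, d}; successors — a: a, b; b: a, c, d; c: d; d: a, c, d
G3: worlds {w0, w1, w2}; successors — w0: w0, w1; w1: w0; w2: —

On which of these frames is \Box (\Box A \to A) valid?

G1

This is the axiom for shift-reflexivity; its first-order frame correspondent is \forall x \forall y (Rxy \to Ryy).
G1: holds.
G2: fails — Rbc but not Rcc.
G3: fails — Rw0w1 but not Rw1w1.
Valid on: G1.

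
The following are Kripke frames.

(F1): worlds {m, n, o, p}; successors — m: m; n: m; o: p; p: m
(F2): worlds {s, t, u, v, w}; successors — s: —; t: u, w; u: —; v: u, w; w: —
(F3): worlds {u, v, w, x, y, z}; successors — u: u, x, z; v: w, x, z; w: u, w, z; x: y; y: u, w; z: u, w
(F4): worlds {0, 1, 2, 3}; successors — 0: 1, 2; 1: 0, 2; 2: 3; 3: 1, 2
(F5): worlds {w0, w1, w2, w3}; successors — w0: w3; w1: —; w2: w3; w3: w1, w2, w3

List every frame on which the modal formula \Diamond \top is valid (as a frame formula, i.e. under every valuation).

This is the axiom for seriality; its first-order frame correspondent is \forall x \exists y Rxy.
(F1): ✓.
(F2): fails — world s has no successor.
(F3): ✓.
(F4): ✓.
(F5): fails — world w1 has no successor.
Valid on: (F1), (F3), (F4).

(F1), (F3), (F4)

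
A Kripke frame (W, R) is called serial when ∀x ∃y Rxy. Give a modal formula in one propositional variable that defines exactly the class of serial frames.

This is seriality; the standard corresponding axiom is D: □ψ → ◇ψ.
Suppose □ψ→◇ψ is valid. At any x set V(ψ)=W. Then □ψ at x, so ◇ψ at x, so x has a successor.

□ψ → ◇ψ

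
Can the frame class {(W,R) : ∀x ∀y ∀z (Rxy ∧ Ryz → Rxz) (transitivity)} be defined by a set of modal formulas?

Definable; □q → □□q defines it

This is a Sahlqvist condition; the 4 axiom □q → □□q defines it.
Suppose □q→□□q is valid. Take Rxy, Ryz and set V(q)={w : Rxw}. Then □q at x, so □□q at x, so □q at y, so q at z, i.e. Rxz.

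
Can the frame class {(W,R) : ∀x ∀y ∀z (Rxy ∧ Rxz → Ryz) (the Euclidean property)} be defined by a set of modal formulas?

Yes — defined by ◇r → □◇r

This is a Sahlqvist condition; the 5 axiom ◇r → □◇r defines it.
Suppose ◇r→□◇r is valid. Take Rxy, Rxz and set V(r)={y}. Then ◇r at x, so □◇r at x, so ◇r at z, so some w with Rzw has r; w=y, i.e. Rzy. By symmetry of the argument, Ryz.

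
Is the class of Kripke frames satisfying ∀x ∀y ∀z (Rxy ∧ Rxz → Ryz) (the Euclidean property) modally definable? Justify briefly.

Yes, by ◇q → □◇q

This is a Sahlqvist condition; the 5 axiom ◇q → □◇q defines it.
Suppose ◇q→□◇q is valid. Take Rxy, Rxz and set V(q)={y}. Then ◇q at x, so □◇q at x, so ◇q at z, so some w with Rzw has q; w=y, i.e. Rzy. By symmetry of the argument, Ryz.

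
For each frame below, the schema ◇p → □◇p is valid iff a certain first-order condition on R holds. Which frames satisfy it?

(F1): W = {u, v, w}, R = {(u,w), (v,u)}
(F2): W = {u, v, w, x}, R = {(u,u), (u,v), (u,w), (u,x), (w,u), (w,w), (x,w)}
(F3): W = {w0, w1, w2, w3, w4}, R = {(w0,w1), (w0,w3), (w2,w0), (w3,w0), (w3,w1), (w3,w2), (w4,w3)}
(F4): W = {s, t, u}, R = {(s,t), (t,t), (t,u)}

none

The schema corresponds to the Euclidean property: ∀x ∀y ∀z (Rxy ∧ Rxz → Ryz).
(F1): fails — Ruw and Ruw but not Rww.
(F2): fails — Ruv and Ruv but not Rvv.
(F3): fails — Rw0w1 and Rw0w1 but not Rw1w1.
(F4): fails — Rtu and Rtt but not Rut.
Valid on no frame.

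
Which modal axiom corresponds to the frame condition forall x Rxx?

A defining formula is □s → s (the T axiom).
Suppose □s→s is valid. At any x set V(s)={w : Rxw}. Then □s holds at x, so s holds at x, i.e. Rxx.

□s → s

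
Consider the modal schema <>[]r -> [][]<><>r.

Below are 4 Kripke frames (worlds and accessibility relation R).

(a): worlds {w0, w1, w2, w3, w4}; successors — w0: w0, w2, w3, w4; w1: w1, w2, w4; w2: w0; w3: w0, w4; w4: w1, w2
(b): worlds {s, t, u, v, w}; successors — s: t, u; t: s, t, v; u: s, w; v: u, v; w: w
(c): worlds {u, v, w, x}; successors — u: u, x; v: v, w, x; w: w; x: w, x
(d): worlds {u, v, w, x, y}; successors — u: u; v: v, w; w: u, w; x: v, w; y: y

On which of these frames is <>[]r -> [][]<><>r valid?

This is the axiom for a generalized confluence (Geach) condition; its first-order frame correspondent is forall x forall y forall z ((xRy & x R^2 z) -> exists w (yRw & z R^2 w)).
(a): ✓.
(b): fails — sRt, sR²w but no w* with tRw* and wR²w*.
(c): fails — uRu, uR²w but no t with uRt and wR²t.
(d): fails — vRv, vR²u but no t with vRt and uR²t.
Valid on: (a).

(a)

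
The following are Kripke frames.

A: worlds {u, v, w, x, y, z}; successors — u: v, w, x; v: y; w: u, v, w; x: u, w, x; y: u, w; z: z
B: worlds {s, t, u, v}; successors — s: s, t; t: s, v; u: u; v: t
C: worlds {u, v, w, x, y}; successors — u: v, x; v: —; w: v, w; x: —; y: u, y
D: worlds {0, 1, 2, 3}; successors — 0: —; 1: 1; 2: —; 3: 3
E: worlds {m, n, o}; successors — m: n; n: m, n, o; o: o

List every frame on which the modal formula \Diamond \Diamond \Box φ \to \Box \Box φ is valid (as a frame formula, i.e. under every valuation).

The schema corresponds to a generalized confluence (Geach) condition: \forall x \forall y \forall z ((x R^2 y \wedge x R^2 z) \to \exists w (yRw \wedge z = w)).
A: fails — uR²u, uR²u but no t with uRt and u=t.
B: fails — sR²s, sR²v but no w with sRw and v=w.
C: fails — wR²v, wR²v but no t with vRt and v=t.
D: holds.
E: fails — mR²m, mR²m but no w with mRw and m=w.
Valid on: D.

D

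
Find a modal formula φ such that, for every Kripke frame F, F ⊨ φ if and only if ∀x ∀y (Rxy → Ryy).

□(□p → p)

This is shift-reflexivity; the standard corresponding axiom is T□: □(□p → p).
Suppose □(□p→p) is valid. Take Rxy and set V(p)={w : Ryw}. Then at y, □p holds; since □(□p→p) at x, □p→p at y, so p at y, i.e. Ryy.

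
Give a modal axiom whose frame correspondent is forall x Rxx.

□s → s

The condition is reflexivity. The T schema □s → s defines it.
Suppose □s→s is valid. At any x set V(s)={w : Rxw}. Then □s holds at x, so s holds at x, i.e. Rxx.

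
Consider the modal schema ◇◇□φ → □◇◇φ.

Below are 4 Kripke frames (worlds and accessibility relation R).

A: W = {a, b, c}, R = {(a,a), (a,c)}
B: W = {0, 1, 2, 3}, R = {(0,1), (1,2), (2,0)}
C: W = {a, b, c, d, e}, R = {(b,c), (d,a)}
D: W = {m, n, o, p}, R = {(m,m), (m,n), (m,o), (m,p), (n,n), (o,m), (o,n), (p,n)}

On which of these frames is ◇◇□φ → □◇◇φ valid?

B, C, D

Frame correspondent (Sahlqvist): ∀x ∀y ∀z ((xR²y ∧ xRz) → ∃w (yRw ∧ zR²w)) — i.e. a generalized confluence (Geach) condition.
A: fails — aR²a, aRc but no w with aRw and cR²w.
B: satisfies the condition.
C: satisfies the condition.
D: satisfies the condition.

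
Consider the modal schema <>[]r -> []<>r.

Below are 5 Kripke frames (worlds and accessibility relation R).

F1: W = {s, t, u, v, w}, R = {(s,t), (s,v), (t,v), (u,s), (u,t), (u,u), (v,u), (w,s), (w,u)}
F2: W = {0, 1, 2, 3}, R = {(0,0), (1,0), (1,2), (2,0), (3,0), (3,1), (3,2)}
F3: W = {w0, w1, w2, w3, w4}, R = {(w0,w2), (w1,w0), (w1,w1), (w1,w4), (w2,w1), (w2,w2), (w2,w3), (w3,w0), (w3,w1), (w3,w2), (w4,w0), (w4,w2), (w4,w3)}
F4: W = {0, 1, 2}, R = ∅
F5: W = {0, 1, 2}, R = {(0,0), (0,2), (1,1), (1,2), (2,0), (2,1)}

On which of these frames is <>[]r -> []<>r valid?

The schema corresponds to convergence: forall x forall y forall z (Rxy & Rxz -> exists w (Ryw & Rzw)).
F1: fails — Rsv and Rst but v and t have no common successor.
F2: ✓.
F3: fails — Rw1w1 and Rw1w0 but w1 and w0 have no common successor.
F4: ✓.
F5: ✓.

F2, F4, F5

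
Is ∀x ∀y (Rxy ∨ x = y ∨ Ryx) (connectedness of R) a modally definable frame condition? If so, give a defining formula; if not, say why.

No

If a class were modally definable it would be closed under disjoint unions (Goldblatt–Thomason).
Take 2 disjoint single-world reflexive frames: each is trivially connected, but their disjoint union has 2 worlds with no edge between distinct components, so it is not connected.
So no modal formula (or set of formulas) defines exactly the connected frames.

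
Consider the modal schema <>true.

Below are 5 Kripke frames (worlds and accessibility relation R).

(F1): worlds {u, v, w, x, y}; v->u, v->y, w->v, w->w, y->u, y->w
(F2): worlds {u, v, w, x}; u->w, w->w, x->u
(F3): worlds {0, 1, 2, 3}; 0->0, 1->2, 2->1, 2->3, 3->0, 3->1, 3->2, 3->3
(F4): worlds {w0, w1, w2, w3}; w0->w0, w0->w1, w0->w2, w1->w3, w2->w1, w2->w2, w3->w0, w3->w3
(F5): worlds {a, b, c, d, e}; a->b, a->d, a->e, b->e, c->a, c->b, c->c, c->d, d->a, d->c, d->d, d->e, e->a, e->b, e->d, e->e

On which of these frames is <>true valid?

Frame correspondent (Sahlqvist): forall x exists y Rxy — i.e. seriality.
(F1): fails — world u has no successor.
(F2): fails — world v has no successor.
(F3): ✓.
(F4): ✓.
(F5): ✓.
Valid on: (F3), (F4), (F5).

(F3), (F4), (F5)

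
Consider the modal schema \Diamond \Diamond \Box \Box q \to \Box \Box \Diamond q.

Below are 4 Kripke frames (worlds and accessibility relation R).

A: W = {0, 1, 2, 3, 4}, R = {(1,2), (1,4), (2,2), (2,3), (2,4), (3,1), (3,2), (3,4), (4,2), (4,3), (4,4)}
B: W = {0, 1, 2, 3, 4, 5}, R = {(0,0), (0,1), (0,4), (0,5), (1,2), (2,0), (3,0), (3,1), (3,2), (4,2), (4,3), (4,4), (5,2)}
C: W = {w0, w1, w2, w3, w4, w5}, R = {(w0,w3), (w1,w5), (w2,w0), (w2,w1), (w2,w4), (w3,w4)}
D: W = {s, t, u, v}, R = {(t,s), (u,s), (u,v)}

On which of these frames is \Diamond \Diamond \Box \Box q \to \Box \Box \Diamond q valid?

This is the axiom for a generalized confluence (Geach) condition; its first-order frame correspondent is \forall x \forall y \forall z ((x R^2 y \wedge x R^2 z) \to \exists w (y R^2 w \wedge zRw)).
A: satisfies the condition.
B: fails — 0R²1, 0R²1 but no w with 1R²w and 1Rw.
C: fails — w0R²w4, w0R²w4 but no w with w4R²w and w4Rw.
D: satisfies the condition.

A, D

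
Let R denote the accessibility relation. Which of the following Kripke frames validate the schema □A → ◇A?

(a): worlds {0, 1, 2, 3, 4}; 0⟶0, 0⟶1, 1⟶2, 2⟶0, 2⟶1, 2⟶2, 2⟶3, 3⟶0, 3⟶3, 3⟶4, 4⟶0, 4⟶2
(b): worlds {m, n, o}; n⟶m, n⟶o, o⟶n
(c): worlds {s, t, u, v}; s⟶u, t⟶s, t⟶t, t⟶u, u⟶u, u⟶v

The schema corresponds to seriality: ∀x ∃y Rxy.
(a): satisfies the condition.
(b): fails — world m has no successor.
(c): fails — world v has no successor.

(a)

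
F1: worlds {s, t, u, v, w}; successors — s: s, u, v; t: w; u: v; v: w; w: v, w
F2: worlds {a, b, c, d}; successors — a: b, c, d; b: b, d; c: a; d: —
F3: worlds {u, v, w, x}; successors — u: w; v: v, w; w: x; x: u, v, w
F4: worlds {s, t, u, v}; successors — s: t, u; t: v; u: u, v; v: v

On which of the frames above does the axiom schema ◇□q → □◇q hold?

F4

The schema corresponds to convergence: ∀x ∀y ∀z (Rxy ∧ Rxz → ∃w (Ryw ∧ Rzw)).
F1: fails — Rsv and Rsu but v and u have no common successor.
F2: fails — Rab and Rac but b and c have no common successor.
F3: fails — Rvv and Rvw but v and w have no common successor.
F4: satisfies the condition.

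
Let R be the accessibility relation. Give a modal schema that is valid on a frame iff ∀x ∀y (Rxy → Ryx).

p → □◇p

The condition is symmetry. The B schema p → □◇p defines it.
Suppose p→□◇p is valid. Take Rxy and set V(p)={x}. Then p at x, so □◇p at x, so ◇p at y, so some z with Ryz has p; z=x, i.e. Ryx.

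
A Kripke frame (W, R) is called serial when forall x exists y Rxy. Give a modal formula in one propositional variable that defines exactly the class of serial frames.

The condition is seriality. The D schema □p → ◇p defines it.
Suppose □p→◇p is valid. At any x set V(p)=W. Then □p at x, so ◇p at x, so x has a successor.

□p → ◇p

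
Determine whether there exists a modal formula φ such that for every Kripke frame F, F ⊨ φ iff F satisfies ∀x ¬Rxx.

Modal frame validity is preserved under surjective bounded morphisms.
The 4-cycle (worlds w0,w1,w2,w3 with w0→w1→w2→w3→w0) is irreflexive, and the map sending every world to a single reflexive point • is a surjective bounded morphism (forth: every edge maps to (•,•); back: every world has a successor). So any modal formula valid on the 4-cycle is also valid on the reflexive point, which is not irreflexive.
So the class is not modally definable.

Not definable by any modal formula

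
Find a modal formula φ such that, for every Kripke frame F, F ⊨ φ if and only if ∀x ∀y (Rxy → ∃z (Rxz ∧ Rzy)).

□□p → □p

A defining formula is □□p → □p (the C4 axiom).
Suppose □□p→□p is valid. Take Rxy and set V(p)={w : xR²w}. Then □□p at x, so □p at x, so p at y, i.e. ∃z(Rxz∧Rzy).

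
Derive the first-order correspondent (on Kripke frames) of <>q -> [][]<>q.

This is a Sahlqvist (Geach-type) schema ◇^1□^0q → □^2◇^1q.
First-order correspondent: forall x forall y forall z ((xRy & x R^2 z) -> exists w (y = w & zRw)).

forall x forall y forall z ((xRy & x R^2 z) -> exists w (y = w & zRw))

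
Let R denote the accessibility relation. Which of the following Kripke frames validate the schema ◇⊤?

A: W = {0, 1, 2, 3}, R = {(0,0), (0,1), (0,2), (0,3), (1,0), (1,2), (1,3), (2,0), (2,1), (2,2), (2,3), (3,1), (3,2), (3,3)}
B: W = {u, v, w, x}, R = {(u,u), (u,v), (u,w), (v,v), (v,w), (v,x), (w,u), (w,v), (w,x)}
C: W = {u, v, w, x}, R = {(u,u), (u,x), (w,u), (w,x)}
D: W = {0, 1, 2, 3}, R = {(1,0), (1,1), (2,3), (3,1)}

The schema corresponds to seriality: ∀x ∃y Rxy.
A: holds.
B: fails — world x has no successor.
C: fails — world v has no successor.
D: fails — world 0 has no successor.
Valid on: A.

A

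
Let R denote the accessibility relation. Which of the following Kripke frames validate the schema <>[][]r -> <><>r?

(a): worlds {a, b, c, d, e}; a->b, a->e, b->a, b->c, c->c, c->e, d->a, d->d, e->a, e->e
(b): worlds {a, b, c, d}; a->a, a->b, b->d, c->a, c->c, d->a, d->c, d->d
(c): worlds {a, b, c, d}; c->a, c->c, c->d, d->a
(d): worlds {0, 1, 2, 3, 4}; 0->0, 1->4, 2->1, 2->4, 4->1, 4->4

(a), (b), (d)

Frame correspondent (Sahlqvist): forall x forall y (xRy -> exists w (y R^2 w & x R^2 w)) — i.e. a generalized confluence (Geach) condition.
(a): condition met.
(b): condition met.
(c): fails — cRa but no w with aR²w and cR²w.
(d): condition met.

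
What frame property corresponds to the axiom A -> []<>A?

Suppose A→□◇A is valid. Take Rxy and set V(A)={x}. Then A at x, so □◇A at x, so ◇A at y, so some z with Ryz has A; z=x, i.e. Ryx.
The converse is a direct semantic check.
Frame condition: forall x forall y (Rxy -> Ryx).

Symmetry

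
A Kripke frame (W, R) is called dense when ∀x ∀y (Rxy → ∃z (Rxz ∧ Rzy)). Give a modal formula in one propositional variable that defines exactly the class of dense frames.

□□ψ → □ψ

The condition is density. The C4 schema □□ψ → □ψ defines it.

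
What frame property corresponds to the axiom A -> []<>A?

symmetry: forall x forall y (Rxy -> Ryx)

Suppose A→□◇A is valid. Take Rxy and set V(A)={x}. Then A at x, so □◇A at x, so ◇A at y, so some z with Ryz has A; z=x, i.e. Ryx.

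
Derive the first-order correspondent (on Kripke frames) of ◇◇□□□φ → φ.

∀x ∀y (xR²y → ∃w (yR³w ∧ x = w))

This is a Sahlqvist (Geach-type) schema ◇^2□^3φ → □^0◇^0φ.
First-order correspondent: ∀x ∀y (xR²y → ∃w (yR³w ∧ x = w)).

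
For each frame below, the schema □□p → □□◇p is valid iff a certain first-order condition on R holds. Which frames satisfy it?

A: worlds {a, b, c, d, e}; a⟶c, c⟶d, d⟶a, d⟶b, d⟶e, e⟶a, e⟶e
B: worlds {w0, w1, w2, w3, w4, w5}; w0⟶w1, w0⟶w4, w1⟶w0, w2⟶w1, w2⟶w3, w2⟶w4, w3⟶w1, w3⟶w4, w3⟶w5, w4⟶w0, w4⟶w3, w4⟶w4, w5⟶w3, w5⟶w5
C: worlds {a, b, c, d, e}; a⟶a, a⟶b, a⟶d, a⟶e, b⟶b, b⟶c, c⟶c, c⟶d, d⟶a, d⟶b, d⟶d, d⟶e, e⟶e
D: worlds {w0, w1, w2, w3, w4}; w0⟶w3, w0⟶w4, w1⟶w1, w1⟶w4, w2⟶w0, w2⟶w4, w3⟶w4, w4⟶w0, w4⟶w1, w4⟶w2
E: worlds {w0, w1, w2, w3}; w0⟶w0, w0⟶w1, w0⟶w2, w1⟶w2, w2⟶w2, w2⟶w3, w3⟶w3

C, E

Frame correspondent (Sahlqvist): ∀x ∀z (xR²z → ∃w (xR²w ∧ zRw)) — i.e. a generalized confluence (Geach) condition.
A: fails — aR²d but no w with aR²w and dRw.
B: fails — w1R²w1 but no w with w1R²w and w1Rw.
C: ✓.
D: fails — w3R²w0 but no w with w3R²w and w0Rw.
E: ✓.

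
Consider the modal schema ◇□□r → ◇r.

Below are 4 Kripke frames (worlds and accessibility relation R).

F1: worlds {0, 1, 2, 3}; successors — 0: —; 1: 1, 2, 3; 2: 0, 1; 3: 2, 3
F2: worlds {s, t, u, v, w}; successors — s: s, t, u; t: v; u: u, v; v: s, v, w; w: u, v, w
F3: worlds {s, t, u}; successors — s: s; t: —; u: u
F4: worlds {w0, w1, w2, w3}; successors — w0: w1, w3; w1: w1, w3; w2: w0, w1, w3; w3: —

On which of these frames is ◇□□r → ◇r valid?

The schema corresponds to a generalized confluence (Geach) condition: ∀x ∀y (xRy → ∃w (yR²w ∧ xRw)).
F1: fails — 2R0 but no w with 0R²w and 2Rw.
F2: holds.
F3: holds.
F4: fails — w0Rw3 but no w with w3R²w and w0Rw.
Valid on: F2, F3.

F2, F3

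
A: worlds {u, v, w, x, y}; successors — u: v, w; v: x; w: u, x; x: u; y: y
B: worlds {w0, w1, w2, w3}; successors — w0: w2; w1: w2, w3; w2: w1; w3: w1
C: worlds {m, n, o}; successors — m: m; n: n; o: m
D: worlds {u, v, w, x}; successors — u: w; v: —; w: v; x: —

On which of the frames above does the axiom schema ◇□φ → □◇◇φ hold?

C

This is the axiom for a generalized confluence (Geach) condition; its first-order frame correspondent is ∀x ∀y ∀z ((xRy ∧ xRz) → ∃w (yRw ∧ zR²w)).
A: fails — uRv, uRv but no t with vRt and vR²t.
B: fails — w0Rw2, w0Rw2 but no w with w2Rw and w2R²w.
C: holds.
D: fails — uRw, uRw but no t with wRt and wR²t.
Valid on: C.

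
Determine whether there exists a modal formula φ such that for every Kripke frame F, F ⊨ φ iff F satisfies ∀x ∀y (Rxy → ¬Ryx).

No

Modal frame validity is preserved under surjective bounded morphisms.
The 5-cycle (worlds w0,w1,w2,w3,w4 with w0→w1→w2→w3→w4→w0) is asymmetric. Mapping every world to a single reflexive point • is a surjective bounded morphism, and the reflexive point is not asymmetric (R•• but asymmetry requires ¬R••).
So the class is not modally definable.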